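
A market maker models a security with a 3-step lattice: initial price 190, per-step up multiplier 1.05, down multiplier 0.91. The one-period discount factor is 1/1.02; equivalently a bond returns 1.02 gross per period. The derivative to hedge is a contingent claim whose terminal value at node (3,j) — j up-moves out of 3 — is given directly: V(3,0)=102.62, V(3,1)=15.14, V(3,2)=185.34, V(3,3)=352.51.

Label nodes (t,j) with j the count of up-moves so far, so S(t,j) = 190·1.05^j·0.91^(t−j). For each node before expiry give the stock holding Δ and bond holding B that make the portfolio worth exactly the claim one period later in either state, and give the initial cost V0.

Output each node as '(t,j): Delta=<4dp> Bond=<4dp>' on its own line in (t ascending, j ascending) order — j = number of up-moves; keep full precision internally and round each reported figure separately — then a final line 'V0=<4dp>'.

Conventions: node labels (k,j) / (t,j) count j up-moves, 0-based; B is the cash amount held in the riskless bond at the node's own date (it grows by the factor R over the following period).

(0,0): Delta=5.6549 Bond=-841.4961
(1,0): Delta=4.6570 Bond=-685.7967
(1,1): Delta=5.8908 Bond=-905.3795
(2,0): Delta=-3.9714 Bond=658.0784
(2,1): Delta=6.6965 Bond=-1069.7647
(2,2): Delta=5.7003 Bond=-883.5931
V0=232.9340

The replicating-portfolio and risk-neutral prices coincide; use p* = (1.02−0.91)/(1.05−0.91) = 0.7857 for the latter.
Payoffs at expiry: V(3,0)=102.6200, V(3,1)=15.1400, V(3,2)=185.3400, V(3,3)=352.5100
(2,0): S=157.3390. Δ = (V_up−V_dn)/(S_up−S_dn) = (15.1400−102.6200)/(165.2060−143.1785) = -3.9714. V = [p*·15.1400 + (1−p*)·102.6200]/1.02 = 33.2213. B = V − Δ·S = 658.0784.
(2,1): S=181.5450. Δ = (V_up−V_dn)/(S_up−S_dn) = (185.3400−15.1400)/(190.6223−165.2060) = 6.6965. V = [p*·185.3400 + (1−p*)·15.1400]/1.02 = 145.9496. B = V − Δ·S = -1069.7647.
(2,2): S=209.4750. Δ = (V_up−V_dn)/(S_up−S_dn) = (352.5100−185.3400)/(219.9487−190.6223) = 5.7003. V = [p*·352.5100 + (1−p*)·185.3400]/1.02 = 310.4783. B = V − Δ·S = -883.5931.
(1,0): S=172.9000. Δ = (V_up−V_dn)/(S_up−S_dn) = (145.9496−33.2213)/(181.5450−157.3390) = 4.6570. V = [p*·145.9496 + (1−p*)·33.2213]/1.02 = 119.4054. B = V − Δ·S = -685.7967.
(1,1): S=199.5000. Δ = (V_up−V_dn)/(S_up−S_dn) = (310.4783−145.9496)/(209.4750−181.5450) = 5.8908. V = [p*·310.4783 + (1−p*)·145.9496]/1.02 = 269.8256. B = V − Δ·S = -905.3795.
(0,0): S=190.0000. Δ = (V_up−V_dn)/(S_up−S_dn) = (269.8256−119.4054)/(199.5000−172.9000) = 5.6549. V = [p*·269.8256 + (1−p*)·119.4054]/1.02 = 232.9340. B = V − Δ·S = -841.4961.
As a check, the time-0 holding Δ(0,0)·S0 + B(0,0) comes to 232.9340 — exactly V0.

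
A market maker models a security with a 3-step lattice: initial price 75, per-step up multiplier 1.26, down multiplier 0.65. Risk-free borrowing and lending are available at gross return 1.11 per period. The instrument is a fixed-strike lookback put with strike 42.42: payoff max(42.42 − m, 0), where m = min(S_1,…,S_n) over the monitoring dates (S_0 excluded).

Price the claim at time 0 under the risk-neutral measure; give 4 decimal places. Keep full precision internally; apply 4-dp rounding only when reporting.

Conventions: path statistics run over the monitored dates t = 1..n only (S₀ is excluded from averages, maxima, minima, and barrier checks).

Under the martingale measure an up-move has probability p* = 0.7541; value the claim as the probability-weighted average of per-path payoffs, discounted 3 periods at R = 1.11.
Enumerate all 2^3 = 8 price paths (U = up ×1.26, D = down ×0.65); each path with k up-moves has probability p*^k·(1−p*)^(3−k).
DDD: m=20.5969, payoff=21.8231, prob=0.014869
UDD: m=39.9263, payoff=2.4937, prob=0.045599
DUD: m=39.9263, payoff=2.4937, prob=0.045599
UUD: m=77.3955, payoff=0.0000, prob=0.139835
DDU: m=31.6875, payoff=10.7325, prob=0.045599
UDU: m=61.4250, payoff=0.0000, prob=0.139835
DUU: m=48.7500, payoff=0.0000, prob=0.139835
UUU: m=94.5000, payoff=0.0000, prob=0.428829
Price = Σ prob·payoff / R^3 = 1.041299 / 1.367631 = 0.7614

price = 0.7614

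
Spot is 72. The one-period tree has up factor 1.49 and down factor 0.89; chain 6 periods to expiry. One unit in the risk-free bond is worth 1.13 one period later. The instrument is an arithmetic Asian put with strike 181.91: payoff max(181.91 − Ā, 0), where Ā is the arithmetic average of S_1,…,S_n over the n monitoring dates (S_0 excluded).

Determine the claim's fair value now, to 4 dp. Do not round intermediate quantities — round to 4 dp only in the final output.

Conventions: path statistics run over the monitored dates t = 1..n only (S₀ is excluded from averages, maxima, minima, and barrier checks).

price = 35.4182

Under the martingale measure an up-move has probability p* = 0.4000; value the claim as the probability-weighted average of per-path payoffs, discounted 6 periods at R = 1.13.
Enumerate all 2^6 = 64 price paths (U = up ×1.49, D = down ×0.89); each path with k up-moves has probability p*^k·(1−p*)^(6−k).
DDDDDD: Ā=48.8385, payoff=133.0715, prob=0.046656
UDDDDD: Ā=81.7634, payoff=100.1466, prob=0.031104
DUDDDD: Ā=74.5634, payoff=107.3466, prob=0.031104
UUDDDD: Ā=124.8309, payoff=57.0791, prob=0.020736
DDUDDD: Ā=68.1554, payoff=113.7546, prob=0.031104
UDUDDD: Ā=114.1029, payoff=67.8071, prob=0.020736
DUUDDD: Ā=106.9029, payoff=75.0071, prob=0.020736
UUUDDD: Ā=178.9722, payoff=2.9378, prob=0.013824
DDDUDD: Ā=62.4523, payoff=119.4577, prob=0.031104
UDDUDD: Ā=104.5549, payoff=77.3551, prob=0.020736
DUDUDD: Ā=97.3549, payoff=84.5551, prob=0.020736
UUDUDD: Ā=162.9875, payoff=18.9225, prob=0.013824
DDUUDD: Ā=90.9469, payoff=90.9631, prob=0.020736
UDUUDD: Ā=152.2595, payoff=29.6505, prob=0.013824
DUUUDD: Ā=145.0595, payoff=36.8505, prob=0.013824
UUUUDD: Ā=242.8524, payoff=0.0000, prob=0.009216
DDDDUD: Ā=57.3765, payoff=124.5335, prob=0.031104
UDDDUD: Ā=96.0573, payoff=85.8527, prob=0.020736
DUDDUD: Ā=88.8573, payoff=93.0527, prob=0.020736
UUDDUD: Ā=148.7611, payoff=33.1489, prob=0.013824
DDUDUD: Ā=82.4493, payoff=99.4607, prob=0.020736
UDUDUD: Ā=138.0331, payoff=43.8769, prob=0.013824
DUUDUD: Ā=130.8331, payoff=51.0769, prob=0.013824
UUUDUD: Ā=219.0352, payoff=0.0000, prob=0.009216
DDDUUD: Ā=76.7462, payoff=105.1638, prob=0.020736
UDDUUD: Ā=128.4852, payoff=53.4248, prob=0.013824
DUDUUD: Ā=121.2852, payoff=60.6248, prob=0.013824
UUDUUD: Ā=203.0505, payoff=0.0000, prob=0.009216
DDUUUD: Ā=114.8772, payoff=67.0328, prob=0.013824
UDUUUD: Ā=192.3225, payoff=0.0000, prob=0.009216
DUUUUD: Ā=185.1225, payoff=0.0000, prob=0.009216
UUUUUD: Ā=309.9241, payoff=0.0000, prob=0.006144
DDDDDU: Ā=52.8591, payoff=129.0509, prob=0.031104
UDDDDU: Ā=88.4944, payoff=93.4156, prob=0.020736
DUDDDU: Ā=81.2944, payoff=100.6156, prob=0.020736
UUDDDU: Ā=136.0996, payoff=45.8104, prob=0.013824
DDUDDU: Ā=74.8864, payoff=107.0236, prob=0.020736
UDUDDU: Ā=125.3716, payoff=56.5384, prob=0.013824
DUUDDU: Ā=118.1716, payoff=63.7384, prob=0.013824
UUUDDU: Ā=197.8378, payoff=0.0000, prob=0.009216
DDDUDU: Ā=69.1833, payoff=112.7267, prob=0.020736
UDDUDU: Ā=115.8237, payoff=66.0863, prob=0.013824
DUDUDU: Ā=108.6237, payoff=73.2863, prob=0.013824
UUDUDU: Ā=181.8531, payoff=0.0569, prob=0.009216
DDUUDU: Ā=102.2157, payoff=79.6943, prob=0.013824
UDUUDU: Ā=171.1251, payoff=10.7849, prob=0.009216
DUUUDU: Ā=163.9251, payoff=17.9849, prob=0.009216
UUUUDU: Ā=274.4365, payoff=0.0000, prob=0.006144
DDDDUU: Ā=64.1075, payoff=117.8025, prob=0.020736
UDDDUU: Ā=107.3260, payoff=74.5840, prob=0.013824
DUDDUU: Ā=100.1260, payoff=81.7840, prob=0.013824
UUDDUU: Ā=167.6267, payoff=14.2833, prob=0.009216
DDUDUU: Ā=93.7180, payoff=88.1920, prob=0.013824
UDUDUU: Ā=156.8987, payoff=25.0113, prob=0.009216
DUUDUU: Ā=149.6987, payoff=32.2113, prob=0.009216
UUUDUU: Ā=250.6192, payoff=0.0000, prob=0.006144
DDDUUU: Ā=88.0149, payoff=93.8951, prob=0.013824
UDDUUU: Ā=147.3508, payoff=34.5592, prob=0.009216
DUDUUU: Ā=140.1508, payoff=41.7592, prob=0.009216
UUDUUU: Ā=234.6345, payoff=0.0000, prob=0.006144
DDUUUU: Ā=133.7428, payoff=48.1672, prob=0.009216
UDUUUU: Ā=223.9065, payoff=0.0000, prob=0.006144
DUUUUU: Ā=216.7065, payoff=0.0000, prob=0.006144
UUUUUU: Ā=362.8008, payoff=0.0000, prob=0.004096
Price = Σ prob·payoff / R^6 = 73.738924 / 2.081952 = 35.4182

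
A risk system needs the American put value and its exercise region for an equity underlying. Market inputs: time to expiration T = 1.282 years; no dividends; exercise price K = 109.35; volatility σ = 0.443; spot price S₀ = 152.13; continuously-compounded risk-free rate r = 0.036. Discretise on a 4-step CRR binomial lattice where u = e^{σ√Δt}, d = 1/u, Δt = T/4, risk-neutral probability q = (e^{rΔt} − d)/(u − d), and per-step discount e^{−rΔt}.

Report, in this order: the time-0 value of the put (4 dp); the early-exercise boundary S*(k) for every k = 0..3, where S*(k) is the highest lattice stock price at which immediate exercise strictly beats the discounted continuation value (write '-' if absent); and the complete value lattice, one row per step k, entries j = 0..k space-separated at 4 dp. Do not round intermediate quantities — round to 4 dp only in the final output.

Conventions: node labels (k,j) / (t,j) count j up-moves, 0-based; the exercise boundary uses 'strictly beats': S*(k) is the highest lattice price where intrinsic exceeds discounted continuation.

price = 9.2795
boundary = - - - 71.6901
tree:
9.2795
15.1705 2.6124
24.2654 4.8987 0.0000
37.6599 9.1859 0.0000 0.0000
53.5620 17.2250 0.0000 0.0000 0.0000

Δt=0.32050, u=1.28505, d=0.77818, q=0.46052, disc=e^(-rΔt)=0.98853
k=4 terminal: V=max(K-S,0) → 53.5620 17.2250 0.0000 0.0000 0.0000
k=3: j=0 S=71.6901 intr=37.6599 cont=36.4055 V=37.6599[EX]; j=1 S=118.3849 intr=0.0000 cont=9.1859 V=9.1859[hold]; j=2 S=195.4940 intr=0.0000 cont=0.0000 V=0.0000[hold]; j=3 S=322.8276 intr=0.0000 cont=0.0000 V=0.0000[hold]  S*(3)=71.6901
k=2: j=0 S=92.1250 intr=17.2250 cont=24.2654 V=24.2654[hold]; j=1 S=152.1300 intr=0.0000 cont=4.8987 V=4.8987[hold]; j=2 S=251.2188 intr=0.0000 cont=0.0000 V=0.0000[hold]  S*(2)=-
k=1: j=0 S=118.3849 intr=0.0000 cont=15.1705 V=15.1705[hold]; j=1 S=195.4940 intr=0.0000 cont=2.6124 V=2.6124[hold]  S*(1)=-
k=0: j=0 S=152.1300 intr=0.0000 cont=9.2795 V=9.2795[hold]  S*(0)=-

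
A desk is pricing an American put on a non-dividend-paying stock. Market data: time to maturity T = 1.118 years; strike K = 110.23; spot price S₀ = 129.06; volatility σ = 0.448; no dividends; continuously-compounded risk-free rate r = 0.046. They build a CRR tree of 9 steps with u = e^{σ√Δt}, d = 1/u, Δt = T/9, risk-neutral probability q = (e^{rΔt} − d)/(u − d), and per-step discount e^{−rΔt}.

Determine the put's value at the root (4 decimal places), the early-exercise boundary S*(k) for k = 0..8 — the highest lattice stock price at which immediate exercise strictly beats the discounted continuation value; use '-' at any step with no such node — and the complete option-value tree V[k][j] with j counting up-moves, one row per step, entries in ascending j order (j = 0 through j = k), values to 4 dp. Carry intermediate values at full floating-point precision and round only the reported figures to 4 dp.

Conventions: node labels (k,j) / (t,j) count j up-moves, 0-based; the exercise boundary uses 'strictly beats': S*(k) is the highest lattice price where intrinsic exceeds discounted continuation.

Δt=0.12422  u=1.17105  d=0.85394  q=0.47868  discount=0.99430
step 9 (expiry): payoffs max(K−S,0) = 79.0682 67.4963 51.6270 29.8647 0.0209 0.0000 0.0000 0.0000 0.0000 0.0000
step 8: (k=8,j=0): S=36.4919, K−S=73.7381, hold=73.1100 ⇒ V=73.7381 exercise | (k=8,j=1): S=50.0432, K−S=60.1868, hold=59.5587 ⇒ V=60.1868 exercise | (k=8,j=2): S=68.6269, K−S=41.6031, hold=40.9751 ⇒ V=41.6031 exercise | (k=8,j=3): S=94.1115, K−S=16.1185, hold=15.4904 ⇒ V=16.1185 exercise | (k=8,j=4): S=129.0600, K−S=0.0000, hold=0.0109 ⇒ V=0.0109 continue | (k=8,j=5): S=176.9866, K−S=0.0000, hold=0.0000 ⇒ V=0.0000 continue | (k=8,j=6): S=242.7109, K−S=0.0000, hold=0.0000 ⇒ V=0.0000 continue | (k=8,j=7): S=332.8419, K−S=0.0000, hold=0.0000 ⇒ V=0.0000 continue | (k=8,j=8): S=456.4433, K−S=0.0000, hold=0.0000 ⇒ V=0.0000 continue  boundary S*=94.1115
step 7: (k=7,j=0): S=42.7337, K−S=67.4963, hold=66.8682 ⇒ V=67.4963 exercise | (k=7,j=1): S=58.6030, K−S=51.6270, hold=50.9989 ⇒ V=51.6270 exercise | (k=7,j=2): S=80.3653, K−S=29.8647, hold=29.2366 ⇒ V=29.8647 exercise | (k=7,j=3): S=110.2091, K−S=0.0209, hold=8.3602 ⇒ V=8.3602 continue | (k=7,j=4): S=151.1353, K−S=0.0000, hold=0.0056 ⇒ V=0.0056 continue | (k=7,j=5): S=207.2597, K−S=0.0000, hold=0.0000 ⇒ V=0.0000 continue | (k=7,j=6): S=284.2259, K−S=0.0000, hold=0.0000 ⇒ V=0.0000 continue | (k=7,j=7): S=389.7736, K−S=0.0000, hold=0.0000 ⇒ V=0.0000 continue  boundary S*=80.3653
step 6: (k=6,j=0): S=50.0432, K−S=60.1868, hold=59.5587 ⇒ V=60.1868 exercise | (k=6,j=1): S=68.6269, K−S=41.6031, hold=40.9751 ⇒ V=41.6031 exercise | (k=6,j=2): S=94.1115, K−S=16.1185, hold=19.4594 ⇒ V=19.4594 continue | (k=6,j=3): S=129.0600, K−S=0.0000, hold=4.3362 ⇒ V=4.3362 continue | (k=6,j=4): S=176.9866, K−S=0.0000, hold=0.0029 ⇒ V=0.0029 continue | (k=6,j=5): S=242.7109, K−S=0.0000, hold=0.0000 ⇒ V=0.0000 continue | (k=6,j=6): S=332.8419, K−S=0.0000, hold=0.0000 ⇒ V=0.0000 continue  boundary S*=68.6269
step 5: (k=5,j=0): S=58.6030, K−S=51.6270, hold=50.9989 ⇒ V=51.6270 exercise | (k=5,j=1): S=80.3653, K−S=29.8647, hold=30.8268 ⇒ V=30.8268 continue | (k=5,j=2): S=110.2091, K−S=0.0209, hold=12.1506 ⇒ V=12.1506 continue | (k=5,j=3): S=151.1353, K−S=0.0000, hold=2.2491 ⇒ V=2.2491 continue | (k=5,j=4): S=207.2597, K−S=0.0000, hold=0.0015 ⇒ V=0.0015 continue | (k=5,j=5): S=284.2259, K−S=0.0000, hold=0.0000 ⇒ V=0.0000 continue  boundary S*=58.6030
step 4: (k=4,j=0): S=68.6269, K−S=41.6031, hold=41.4330 ⇒ V=41.6031 exercise | (k=4,j=1): S=94.1115, K−S=16.1185, hold=21.7622 ⇒ V=21.7622 continue | (k=4,j=2): S=129.0600, K−S=0.0000, hold=7.3687 ⇒ V=7.3687 continue | (k=4,j=3): S=176.9866, K−S=0.0000, hold=1.1665 ⇒ V=1.1665 continue | (k=4,j=4): S=242.7109, K−S=0.0000, hold=0.0008 ⇒ V=0.0008 continue  boundary S*=68.6269
step 3: (k=3,j=0): S=80.3653, K−S=29.8647, hold=31.9228 ⇒ V=31.9228 continue | (k=3,j=1): S=110.2091, K−S=0.0209, hold=14.7876 ⇒ V=14.7876 continue | (k=3,j=2): S=151.1353, K−S=0.0000, hold=4.3748 ⇒ V=4.3748 continue | (k=3,j=3): S=207.2597, K−S=0.0000, hold=0.6050 ⇒ V=0.6050 continue  boundary S*=-
step 2: (k=2,j=0): S=94.1115, K−S=16.1185, hold=23.5854 ⇒ V=23.5854 continue | (k=2,j=1): S=129.0600, K−S=0.0000, hold=9.7474 ⇒ V=9.7474 continue | (k=2,j=2): S=176.9866, K−S=0.0000, hold=2.5557 ⇒ V=2.5557 continue  boundary S*=-
step 1: (k=1,j=0): S=110.2091, K−S=0.0209, hold=16.8648 ⇒ V=16.8648 continue | (k=1,j=1): S=151.1353, K−S=0.0000, hold=6.2689 ⇒ V=6.2689 continue  boundary S*=-
step 0: (k=0,j=0): S=129.0600, K−S=0.0000, hold=11.7256 ⇒ V=11.7256 continue  boundary S*=-

price = 11.7256
boundary = - - - - 68.6269 58.6030 68.6269 80.3653 94.1115
tree:
11.7256
16.8648 6.2689
23.5854 9.7474 2.5557
31.9228 14.7876 4.3748 0.6050
41.6031 21.7622 7.3687 1.1665 0.0008
51.6270 30.8268 12.1506 2.2491 0.0015 0.0000
60.1868 41.6031 19.4594 4.3362 0.0029 0.0000 0.0000
67.4963 51.6270 29.8647 8.3602 0.0056 0.0000 0.0000 0.0000
73.7381 60.1868 41.6031 16.1185 0.0109 0.0000 0.0000 0.0000 0.0000
79.0682 67.4963 51.6270 29.8647 0.0209 0.0000 0.0000 0.0000 0.0000 0.0000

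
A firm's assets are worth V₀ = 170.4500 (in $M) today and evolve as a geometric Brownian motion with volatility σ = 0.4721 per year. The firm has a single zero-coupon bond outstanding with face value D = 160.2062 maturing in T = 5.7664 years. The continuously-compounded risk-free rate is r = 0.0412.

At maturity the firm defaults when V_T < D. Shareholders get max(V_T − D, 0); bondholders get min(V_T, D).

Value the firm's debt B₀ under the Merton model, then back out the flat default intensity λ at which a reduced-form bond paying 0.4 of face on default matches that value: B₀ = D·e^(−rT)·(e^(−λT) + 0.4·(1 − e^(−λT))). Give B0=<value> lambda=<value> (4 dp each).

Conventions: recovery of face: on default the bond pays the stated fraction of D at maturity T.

With assets at 170.4500 and a single debt payment of 160.2062 at 5.7664 years:
d₁ = [ln(V₀/D) + (r + σ²/2)T] / (σ√T)
   = [ln(170.4500/160.2062) + (0.0412 + 0.5·0.4721²)·5.7664] / (0.4721·√5.7664)
   = [0.061980 + 0.880179] / 1.133669 = 0.831070
d₂ = d₁ − σ√T = 0.831070 − 1.133669 = -0.302599
N(d₁) = 0.797033,  N(d₂) = 0.381098,  e^(−rT) = 0.788537
E₀ = V₀·N(d₁) − D·e^(−rT)·N(d₂)
   = 170.4500·0.797033 − 160.2062·0.788537·0.381098 = 87.710757
B₀ = V₀ − E₀ = 170.4500 − 87.710757 = 82.739243
e^(−λT) = (B₀·e^(rT)/D − 0.4)/(1 − 0.4) = (82.7392·1.268171/160.2062 − 0.4)/0.6 = 0.42492084
λ = −ln(0.42492084)/5.7664 = 0.148421

B0=82.7392 lambda=0.1484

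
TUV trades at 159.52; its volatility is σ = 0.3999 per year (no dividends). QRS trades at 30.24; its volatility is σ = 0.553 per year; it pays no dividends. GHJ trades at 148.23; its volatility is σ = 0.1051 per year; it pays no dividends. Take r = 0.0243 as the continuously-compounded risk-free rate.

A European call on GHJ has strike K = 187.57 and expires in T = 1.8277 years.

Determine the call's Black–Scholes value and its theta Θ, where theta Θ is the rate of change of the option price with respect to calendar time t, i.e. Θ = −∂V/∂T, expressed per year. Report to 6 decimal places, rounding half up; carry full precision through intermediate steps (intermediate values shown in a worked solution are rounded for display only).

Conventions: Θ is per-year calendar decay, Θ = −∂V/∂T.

σ√T = 0.1051·√1.8277 = 0.142087
d₁ = (ln(S/K) + (r+σ²/2)T) / (σ√T) = (ln(148.23/187.57) + (0.0243+0.1051²/2)·1.8277) / 0.142087 = (-0.235387 + 0.054508) / 0.142087 = -1.273017
d₂ = d₁ − σ√T = -1.273017 − 0.142087 = -1.415104
e^{−rT} = 0.956559
N(d₁) = 0.101506,  N(d₂) = 0.078519
Call price V = S·N(d₁) − K·e^{−rT}·N(d₂) = 15.046241 − 14.088013 = 0.958228
φ(d₁) = (1/√(2π))·e^{−d₁²/2} = 0.177422
Θ = −S·φ(d₁)·σ/(2√T) − r·K·e^{−rT}·N(d₂) = −1.022266 − 0.342339 = -1.364604

price = 0.958228
Θ = -1.364604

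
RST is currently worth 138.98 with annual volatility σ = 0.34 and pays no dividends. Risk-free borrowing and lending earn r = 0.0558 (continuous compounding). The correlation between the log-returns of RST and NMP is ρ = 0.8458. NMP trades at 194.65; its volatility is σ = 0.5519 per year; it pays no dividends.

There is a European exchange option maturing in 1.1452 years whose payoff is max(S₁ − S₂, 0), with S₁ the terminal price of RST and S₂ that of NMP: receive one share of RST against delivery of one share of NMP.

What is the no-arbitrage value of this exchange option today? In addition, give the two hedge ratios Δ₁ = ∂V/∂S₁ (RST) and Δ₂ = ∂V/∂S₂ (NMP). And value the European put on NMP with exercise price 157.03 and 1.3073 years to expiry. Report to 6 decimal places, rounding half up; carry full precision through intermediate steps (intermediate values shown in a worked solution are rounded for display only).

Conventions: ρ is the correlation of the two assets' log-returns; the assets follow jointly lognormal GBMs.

σ_eff = √(σ₁² + σ₂² − 2ρσ₁σ₂) = √(0.34² + 0.5519² − 2·0.8458·0.34·0.5519) = 0.320580
d₁ = (ln(S₁/S₂) + (q₂ − q₁ + σ_eff²/2)T) / (σ_eff√T) = (ln(138.98/194.65) + (0.0 − 0.0 + 0.051386)·1.1452) / 0.343066 = -0.810416
d₂ = d₁ − σ_eff√T = -0.810416 − 0.343066 = -1.153482
N(d₁) = 0.208851,  N(d₂) = 0.124356
V = S₁·e^{−q₁T}·N(d₁) − S₂·e^{−q₂T}·N(d₂) = 29.026044 − 24.205959 = 4.820085
Δ₁ = e^{−q₁T}·N(d₁) = 0.208851;  Δ₂ = −e^{−q₂T}·N(d₂) = -0.124356
[vanilla: NMP put K=157.03]
σ√T = 0.5519·√1.3073 = 0.631027
d₁ = (ln(S/K) + (r+σ²/2)T) / (σ√T) = (ln(194.65/157.03) + (0.0558+0.5519²/2)·1.3073) / 0.631027 = (0.214766 + 0.272045) / 0.631027 = 0.771458
d₂ = d₁ − σ√T = 0.771458 − 0.631027 = 0.140431
e^{−rT} = 0.929650
N(−d₁) = 0.220218,  N(−d₂) = 0.444160
price = K·e^{−rT}·N(−d₂) − S·N(−d₁) = 64.839714 − 42.865364 = 21.974349

exchange price = 4.820085
Δ1 = 0.208851
Δ2 = -0.124356
price(NMP put K=157.03) = 21.974349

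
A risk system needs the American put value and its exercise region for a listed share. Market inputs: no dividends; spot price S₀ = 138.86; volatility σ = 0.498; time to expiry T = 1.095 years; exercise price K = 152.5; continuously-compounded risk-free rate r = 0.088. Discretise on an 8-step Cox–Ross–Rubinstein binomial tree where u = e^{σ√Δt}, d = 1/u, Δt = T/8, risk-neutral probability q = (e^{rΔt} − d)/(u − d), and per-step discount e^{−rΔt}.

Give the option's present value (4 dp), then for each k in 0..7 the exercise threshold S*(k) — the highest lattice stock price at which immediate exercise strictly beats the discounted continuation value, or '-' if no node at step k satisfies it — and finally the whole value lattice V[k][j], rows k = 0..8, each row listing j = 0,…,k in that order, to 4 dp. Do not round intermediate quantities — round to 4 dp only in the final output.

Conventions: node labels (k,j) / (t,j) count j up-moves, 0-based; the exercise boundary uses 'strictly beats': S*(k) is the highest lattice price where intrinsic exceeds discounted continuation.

price = 31.1144
boundary = - - - 79.8969 96.0607 79.8969 96.0607 115.4945
tree:
31.1144
42.6341 19.7431
56.6172 28.9523 10.5248
72.6031 41.1717 16.7893 4.1817
86.0471 56.4393 26.0991 7.3912 0.9019
97.2289 72.6031 39.2443 12.8891 1.7785 0.0000
106.5292 86.0471 56.4393 22.0915 3.5073 0.0000 0.0000
114.2645 97.2289 72.6031 37.0055 6.9167 0.0000 0.0000 0.0000
120.6983 106.5292 86.0471 56.4393 13.6400 0.0000 0.0000 0.0000 0.0000

Δt=0.13687, u=1.20231, d=0.83173, q=0.48677, disc=e^(-rΔt)=0.98803
k=8 terminal: V=max(K-S,0) → 120.6983 106.5292 86.0471 56.4393 13.6400 0.0000 0.0000 0.0000 0.0000
k=7: j=0 S=38.2355 intr=114.2645 cont=112.4387 V=114.2645[EX]; j=1 S=55.2711 intr=97.2289 cont=95.4030 V=97.2289[EX]; j=2 S=79.8969 intr=72.6031 cont=70.7773 V=72.6031[EX]; j=3 S=115.4945 intr=37.0055 cont=35.1796 V=37.0055[EX]; j=4 S=166.9525 intr=0.0000 cont=6.9167 V=6.9167[hold]; j=5 S=241.3374 intr=0.0000 cont=0.0000 V=0.0000[hold]; j=6 S=348.8640 intr=0.0000 cont=0.0000 V=0.0000[hold]; j=7 S=504.2986 intr=0.0000 cont=0.0000 V=0.0000[hold]  S*(7)=115.4945
k=6: j=0 S=45.9708 intr=106.5292 cont=104.7033 V=106.5292[EX]; j=1 S=66.4529 intr=86.0471 cont=84.2212 V=86.0471[EX]; j=2 S=96.0607 intr=56.4393 cont=54.6135 V=56.4393[EX]; j=3 S=138.8600 intr=13.6400 cont=22.0915 V=22.0915[hold]; j=4 S=200.7284 intr=0.0000 cont=3.5073 V=3.5073[hold]; j=5 S=290.1619 intr=0.0000 cont=0.0000 V=0.0000[hold]; j=6 S=419.4420 intr=0.0000 cont=0.0000 V=0.0000[hold]  S*(6)=96.0607
k=5: j=0 S=55.2711 intr=97.2289 cont=95.4030 V=97.2289[EX]; j=1 S=79.8969 intr=72.6031 cont=70.7773 V=72.6031[EX]; j=2 S=115.4945 intr=37.0055 cont=39.2443 V=39.2443[hold]; j=3 S=166.9525 intr=0.0000 cont=12.8891 V=12.8891[hold]; j=4 S=241.3374 intr=0.0000 cont=1.7785 V=1.7785[hold]; j=5 S=348.8640 intr=0.0000 cont=0.0000 V=0.0000[hold]  S*(5)=79.8969
k=4: j=0 S=66.4529 intr=86.0471 cont=84.2212 V=86.0471[EX]; j=1 S=96.0607 intr=56.4393 cont=55.6902 V=56.4393[EX]; j=2 S=138.8600 intr=13.6400 cont=26.0991 V=26.0991[hold]; j=3 S=200.7284 intr=0.0000 cont=7.3912 V=7.3912[hold]; j=4 S=290.1619 intr=0.0000 cont=0.9019 V=0.9019[hold]  S*(4)=96.0607
k=3: j=0 S=79.8969 intr=72.6031 cont=70.7773 V=72.6031[EX]; j=1 S=115.4945 intr=37.0055 cont=41.1717 V=41.1717[hold]; j=2 S=166.9525 intr=0.0000 cont=16.7893 V=16.7893[hold]; j=3 S=241.3374 intr=0.0000 cont=4.1817 V=4.1817[hold]  S*(3)=79.8969
k=2: j=0 S=96.0607 intr=56.4393 cont=56.6172 V=56.6172[hold]; j=1 S=138.8600 intr=13.6400 cont=28.9523 V=28.9523[hold]; j=2 S=200.7284 intr=0.0000 cont=10.5248 V=10.5248[hold]  S*(2)=-
k=1: j=0 S=115.4945 intr=37.0055 cont=42.6341 V=42.6341[hold]; j=1 S=166.9525 intr=0.0000 cont=19.7431 V=19.7431[hold]  S*(1)=-
k=0: j=0 S=138.8600 intr=13.6400 cont=31.1144 V=31.1144[hold]  S*(0)=-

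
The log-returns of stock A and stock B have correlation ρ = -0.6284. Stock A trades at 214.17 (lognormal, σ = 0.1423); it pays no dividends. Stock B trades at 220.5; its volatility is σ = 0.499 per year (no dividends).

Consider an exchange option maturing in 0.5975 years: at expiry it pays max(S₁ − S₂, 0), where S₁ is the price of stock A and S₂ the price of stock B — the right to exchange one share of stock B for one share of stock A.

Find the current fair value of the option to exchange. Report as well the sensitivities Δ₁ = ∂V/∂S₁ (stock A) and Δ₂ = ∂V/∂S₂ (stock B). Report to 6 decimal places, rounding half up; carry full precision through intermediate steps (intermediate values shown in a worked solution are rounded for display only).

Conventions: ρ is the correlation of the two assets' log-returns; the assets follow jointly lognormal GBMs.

σ_eff = √(σ₁² + σ₂² − 2ρσ₁σ₂) = √(0.1423² + 0.499² − 2·-0.6284·0.1423·0.499) = 0.598743
d₁ = (ln(S₁/S₂) + (q₂ − q₁ + σ_eff²/2)T) / (σ_eff√T) = (ln(214.17/220.5) + (0.0 − 0.0 + 0.179246)·0.5975) / 0.462817 = 0.168473
d₂ = d₁ − σ_eff√T = 0.168473 − 0.462817 = -0.294344
N(d₁) = 0.566894,  N(d₂) = 0.384248
V = S₁·e^{−q₁T}·N(d₁) − S₂·e^{−q₂T}·N(d₂) = 121.411770 − 84.726588 = 36.685182
Key observation: the rate r is irrelevant here: denominating values in stock B turns the exchange into a ratio option on S₁/S₂, and discounting at r drops out.
Δ₁ = e^{−q₁T}·N(d₁) = 0.566894;  Δ₂ = −e^{−q₂T}·N(d₂) = -0.384248

exchange price = 36.685182
Δ1 = 0.566894
Δ2 = -0.384248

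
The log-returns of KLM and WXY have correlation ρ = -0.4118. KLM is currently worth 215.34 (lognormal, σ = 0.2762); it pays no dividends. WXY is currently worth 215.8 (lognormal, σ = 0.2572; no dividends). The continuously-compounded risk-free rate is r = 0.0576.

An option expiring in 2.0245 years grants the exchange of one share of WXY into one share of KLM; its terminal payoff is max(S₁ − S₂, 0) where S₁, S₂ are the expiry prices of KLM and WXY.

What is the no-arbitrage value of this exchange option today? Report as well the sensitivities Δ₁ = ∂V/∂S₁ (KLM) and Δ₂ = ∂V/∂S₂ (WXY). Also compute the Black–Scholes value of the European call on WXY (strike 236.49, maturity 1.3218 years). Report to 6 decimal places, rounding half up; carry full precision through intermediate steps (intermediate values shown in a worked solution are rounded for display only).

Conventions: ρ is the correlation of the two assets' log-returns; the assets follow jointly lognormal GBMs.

σ_eff = √(σ₁² + σ₂² − 2ρσ₁σ₂) = √(0.2762² + 0.2572² − 2·-0.4118·0.2762·0.2572) = 0.448270
d₁ = (ln(S₁/S₂) + (q₂ − q₁ + σ_eff²/2)T) / (σ_eff√T) = (ln(215.34/215.8) + (0.0 − 0.0 + 0.100473)·2.0245) / 0.637820 = 0.315565
d₂ = d₁ − σ_eff√T = 0.315565 − 0.637820 = -0.322256
N(d₁) = 0.623833,  N(d₂) = 0.373630
V = S₁·e^{−q₁T}·N(d₁) − S₂·e^{−q₂T}·N(d₂) = 134.336297 − 80.629248 = 53.707050
Δ₁ = e^{−q₁T}·N(d₁) = 0.623833;  Δ₂ = −e^{−q₂T}·N(d₂) = -0.373630
[vanilla: WXY call K=236.49]
σ√T = 0.2572·√1.3218 = 0.295702
d₁ = (ln(S/K) + (r+σ²/2)T) / (σ√T) = (ln(215.8/236.49) + (0.0576+0.2572²/2)·1.3218) / 0.295702 = (-0.091554 + 0.119855) / 0.295702 = 0.095710
d₂ = d₁ − σ√T = 0.095710 − 0.295702 = -0.199992
e^{−rT} = 0.926690
N(d₁) = 0.538124,  N(d₂) = 0.420743
price = S·N(d₁) − K·e^{−rT}·N(d₂) = 116.127263 − 92.207204 = 23.920059

exchange price = 53.707050
Δ1 = 0.623833
Δ2 = -0.373630
price(WXY call K=236.49) = 23.920059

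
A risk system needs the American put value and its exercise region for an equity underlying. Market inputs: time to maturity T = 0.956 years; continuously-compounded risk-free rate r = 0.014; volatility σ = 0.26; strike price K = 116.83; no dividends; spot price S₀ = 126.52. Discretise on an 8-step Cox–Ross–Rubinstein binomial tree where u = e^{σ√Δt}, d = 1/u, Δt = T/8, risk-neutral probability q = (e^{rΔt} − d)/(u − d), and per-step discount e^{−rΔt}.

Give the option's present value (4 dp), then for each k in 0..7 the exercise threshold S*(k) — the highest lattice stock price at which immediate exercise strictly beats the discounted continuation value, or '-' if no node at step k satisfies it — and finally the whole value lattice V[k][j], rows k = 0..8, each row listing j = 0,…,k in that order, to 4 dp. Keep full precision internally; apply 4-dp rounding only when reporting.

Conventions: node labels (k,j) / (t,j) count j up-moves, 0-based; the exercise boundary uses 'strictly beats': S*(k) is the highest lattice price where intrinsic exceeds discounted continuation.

price = 7.8243
boundary = - - - - - 80.7216 88.3128 96.6179
tree:
7.8243
11.3542 4.1306
16.0145 6.4811 1.6673
21.8520 9.9168 2.8820 0.3926
28.6992 14.7100 4.8987 0.7663 0.0000
36.1084 20.9883 8.1430 1.4959 0.0000 0.0000
43.0471 28.5172 13.1248 2.9200 0.0000 0.0000 0.0000
49.3893 36.1084 20.2121 5.6998 0.0000 0.0000 0.0000 0.0000
55.1864 43.0471 28.5172 11.1260 0.0000 0.0000 0.0000 0.0000 0.0000

Δt=0.11950, u=1.09404, d=0.91404, q=0.48685, disc=e^(-rΔt)=0.99833
k=8 terminal: V=max(K-S,0) → 55.1864 43.0471 28.5172 11.1260 0.0000 0.0000 0.0000 0.0000 0.0000
k=7: j=0 S=67.4407 intr=49.3893 cont=49.1940 V=49.3893[EX]; j=1 S=80.7216 intr=36.1084 cont=35.9131 V=36.1084[EX]; j=2 S=96.6179 intr=20.2121 cont=20.0168 V=20.2121[EX]; j=3 S=115.6446 intr=1.1854 cont=5.6998 V=5.6998[hold]; j=4 S=138.4182 intr=0.0000 cont=0.0000 V=0.0000[hold]; j=5 S=165.6765 intr=0.0000 cont=0.0000 V=0.0000[hold]; j=6 S=198.3027 intr=0.0000 cont=0.0000 V=0.0000[hold]; j=7 S=237.3538 intr=0.0000 cont=0.0000 V=0.0000[hold]  S*(7)=96.6179
k=6: j=0 S=73.7829 intr=43.0471 cont=42.8518 V=43.0471[EX]; j=1 S=88.3128 intr=28.5172 cont=28.3219 V=28.5172[EX]; j=2 S=105.7040 intr=11.1260 cont=13.1248 V=13.1248[hold]; j=3 S=126.5200 intr=0.0000 cont=2.9200 V=2.9200[hold]; j=4 S=151.4352 intr=0.0000 cont=0.0000 V=0.0000[hold]; j=5 S=181.2569 intr=0.0000 cont=0.0000 V=0.0000[hold]; j=6 S=216.9514 intr=0.0000 cont=0.0000 V=0.0000[hold]  S*(6)=88.3128
k=5: j=0 S=80.7216 intr=36.1084 cont=35.9131 V=36.1084[EX]; j=1 S=96.6179 intr=20.2121 cont=20.9883 V=20.9883[hold]; j=2 S=115.6446 intr=1.1854 cont=8.1430 V=8.1430[hold]; j=3 S=138.4182 intr=0.0000 cont=1.4959 V=1.4959[hold]; j=4 S=165.6765 intr=0.0000 cont=0.0000 V=0.0000[hold]; j=5 S=198.3027 intr=0.0000 cont=0.0000 V=0.0000[hold]  S*(5)=80.7216
k=4: j=0 S=88.3128 intr=28.5172 cont=28.6992 V=28.6992[hold]; j=1 S=105.7040 intr=11.1260 cont=14.7100 V=14.7100[hold]; j=2 S=126.5200 intr=0.0000 cont=4.8987 V=4.8987[hold]; j=3 S=151.4352 intr=0.0000 cont=0.7663 V=0.7663[hold]; j=4 S=181.2569 intr=0.0000 cont=0.0000 V=0.0000[hold]  S*(4)=-
k=3: j=0 S=96.6179 intr=20.2121 cont=21.8520 V=21.8520[hold]; j=1 S=115.6446 intr=1.1854 cont=9.9168 V=9.9168[hold]; j=2 S=138.4182 intr=0.0000 cont=2.8820 V=2.8820[hold]; j=3 S=165.6765 intr=0.0000 cont=0.3926 V=0.3926[hold]  S*(3)=-
k=2: j=0 S=105.7040 intr=11.1260 cont=16.0145 V=16.0145[hold]; j=1 S=126.5200 intr=0.0000 cont=6.4811 V=6.4811[hold]; j=2 S=151.4352 intr=0.0000 cont=1.6673 V=1.6673[hold]  S*(2)=-
k=1: j=0 S=115.6446 intr=1.1854 cont=11.3542 V=11.3542[hold]; j=1 S=138.4182 intr=0.0000 cont=4.1306 V=4.1306[hold]  S*(1)=-
k=0: j=0 S=126.5200 intr=0.0000 cont=7.8243 V=7.8243[hold]  S*(0)=-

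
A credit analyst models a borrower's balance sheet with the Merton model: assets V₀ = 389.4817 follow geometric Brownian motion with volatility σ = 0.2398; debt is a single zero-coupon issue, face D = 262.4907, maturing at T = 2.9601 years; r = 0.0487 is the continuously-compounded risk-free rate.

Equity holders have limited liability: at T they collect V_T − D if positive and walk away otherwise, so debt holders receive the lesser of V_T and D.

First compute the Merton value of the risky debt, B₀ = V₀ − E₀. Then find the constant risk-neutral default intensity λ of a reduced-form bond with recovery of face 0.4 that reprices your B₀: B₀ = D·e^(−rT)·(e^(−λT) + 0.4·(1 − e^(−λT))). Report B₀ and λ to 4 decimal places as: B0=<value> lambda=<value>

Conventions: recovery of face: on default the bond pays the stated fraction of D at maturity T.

B0=221.8133 lambda=0.0138

With assets at 389.4817 and a single debt payment of 262.4907 at 2.9601 years:
d₁ = [ln(V₀/D) + (r + σ²/2)T] / (σ√T)
   = [ln(389.4817/262.4907) + (0.0487 + 0.5·0.2398²)·2.9601] / (0.2398·√2.9601)
   = [0.394601 + 0.229266] / 0.412574 = 1.512132
d₂ = d₁ − σ√T = 1.512132 − 0.412574 = 1.099557
N(d₁) = 0.934750,  N(d₂) = 0.864237,  e^(−rT) = 0.865752
E₀ = V₀·N(d₁) − D·e^(−rT)·N(d₂)
   = 389.4817·0.934750 − 262.4907·0.865752·0.864237 = 167.668406
B₀ = V₀ − E₀ = 389.4817 − 167.668406 = 221.813294
e^(−λT) = (B₀·e^(rT)/D − 0.4)/(1 − 0.4) = (221.8133·1.155065/262.4907 − 0.4)/0.6 = 0.96011378
λ = −ln(0.96011378)/2.9601 = 0.013751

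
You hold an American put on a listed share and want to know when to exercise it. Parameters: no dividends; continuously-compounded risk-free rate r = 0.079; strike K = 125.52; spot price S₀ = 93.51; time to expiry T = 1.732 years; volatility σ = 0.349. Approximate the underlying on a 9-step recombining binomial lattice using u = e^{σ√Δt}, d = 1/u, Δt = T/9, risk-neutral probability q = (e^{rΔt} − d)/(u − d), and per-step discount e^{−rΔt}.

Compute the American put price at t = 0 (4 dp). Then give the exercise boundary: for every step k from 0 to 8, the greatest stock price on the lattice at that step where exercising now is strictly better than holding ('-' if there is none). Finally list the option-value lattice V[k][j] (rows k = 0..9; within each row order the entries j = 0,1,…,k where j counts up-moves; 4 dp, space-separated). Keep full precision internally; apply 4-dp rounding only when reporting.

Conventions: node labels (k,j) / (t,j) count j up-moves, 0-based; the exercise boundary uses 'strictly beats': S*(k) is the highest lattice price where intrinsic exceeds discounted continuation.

price = 33.5554
boundary = - 80.2356 68.8456 80.2356 68.8456 80.2356 93.5100 80.2356 93.5100
tree:
33.5554
45.2844 23.3646
56.6744 33.0204 14.8474
66.4475 45.2844 22.3029 8.1756
74.8333 56.6744 32.4001 13.3327 3.4979
82.0286 66.4475 45.2844 21.0719 6.3446 0.8853
88.2025 74.8333 56.6744 32.0100 11.2623 1.8406 0.0000
93.5000 82.0286 66.4475 45.2844 19.4056 3.8265 0.0000 0.0000
98.0454 88.2025 74.8333 56.6744 32.0100 7.9554 0.0000 0.0000 0.0000
101.9457 93.5000 82.0286 66.4475 45.2844 16.5395 0.0000 0.0000 0.0000 0.0000

Δt=0.19244  u=1.16544  d=0.85804  q=0.51163  discount=0.98491
step 9 (expiry): payoffs max(K−S,0) = 101.9457 93.5000 82.0286 66.4475 45.2844 16.5395 0.0000 0.0000 0.0000 0.0000
step 8: (k=8,j=0): S=27.4746, K−S=98.0454, hold=96.1516 ⇒ V=98.0454 exercise | (k=8,j=1): S=37.3175, K−S=88.2025, hold=86.3086 ⇒ V=88.2025 exercise | (k=8,j=2): S=50.6867, K−S=74.8333, hold=72.9394 ⇒ V=74.8333 exercise | (k=8,j=3): S=68.8456, K−S=56.6744, hold=54.7805 ⇒ V=56.6744 exercise | (k=8,j=4): S=93.5100, K−S=32.0100, hold=30.1161 ⇒ V=32.0100 exercise | (k=8,j=5): S=127.0106, K−S=0.0000, hold=7.9554 ⇒ V=7.9554 continue | (k=8,j=6): S=172.5130, K−S=0.0000, hold=0.0000 ⇒ V=0.0000 continue | (k=8,j=7): S=234.3169, K−S=0.0000, hold=0.0000 ⇒ V=0.0000 continue | (k=8,j=8): S=318.2625, K−S=0.0000, hold=0.0000 ⇒ V=0.0000 continue  boundary S*=93.5100
step 7: (k=7,j=0): S=32.0200, K−S=93.5000, hold=91.6061 ⇒ V=93.5000 exercise | (k=7,j=1): S=43.4914, K−S=82.0286, hold=80.1347 ⇒ V=82.0286 exercise | (k=7,j=2): S=59.0725, K−S=66.4475, hold=64.5537 ⇒ V=66.4475 exercise | (k=7,j=3): S=80.2356, K−S=45.2844, hold=43.3905 ⇒ V=45.2844 exercise | (k=7,j=4): S=108.9805, K−S=16.5395, hold=19.4056 ⇒ V=19.4056 continue | (k=7,j=5): S=148.0236, K−S=0.0000, hold=3.8265 ⇒ V=3.8265 continue | (k=7,j=6): S=201.0540, K−S=0.0000, hold=0.0000 ⇒ V=0.0000 continue | (k=7,j=7): S=273.0830, K−S=0.0000, hold=0.0000 ⇒ V=0.0000 continue  boundary S*=80.2356
step 6: (k=6,j=0): S=37.3175, K−S=88.2025, hold=86.3086 ⇒ V=88.2025 exercise | (k=6,j=1): S=50.6867, K−S=74.8333, hold=72.9394 ⇒ V=74.8333 exercise | (k=6,j=2): S=68.8456, K−S=56.6744, hold=54.7805 ⇒ V=56.6744 exercise | (k=6,j=3): S=93.5100, K−S=32.0100, hold=31.5604 ⇒ V=32.0100 exercise | (k=6,j=4): S=127.0106, K−S=0.0000, hold=11.2623 ⇒ V=11.2623 continue | (k=6,j=5): S=172.5130, K−S=0.0000, hold=1.8406 ⇒ V=1.8406 continue | (k=6,j=6): S=234.3169, K−S=0.0000, hold=0.0000 ⇒ V=0.0000 continue  boundary S*=93.5100
step 5: (k=5,j=0): S=43.4914, K−S=82.0286, hold=80.1347 ⇒ V=82.0286 exercise | (k=5,j=1): S=59.0725, K−S=66.4475, hold=64.5537 ⇒ V=66.4475 exercise | (k=5,j=2): S=80.2356, K−S=45.2844, hold=43.3905 ⇒ V=45.2844 exercise | (k=5,j=3): S=108.9805, K−S=16.5395, hold=21.0719 ⇒ V=21.0719 continue | (k=5,j=4): S=148.0236, K−S=0.0000, hold=6.3446 ⇒ V=6.3446 continue | (k=5,j=5): S=201.0540, K−S=0.0000, hold=0.8853 ⇒ V=0.8853 continue  boundary S*=80.2356
step 4: (k=4,j=0): S=50.6867, K−S=74.8333, hold=72.9394 ⇒ V=74.8333 exercise | (k=4,j=1): S=68.8456, K−S=56.6744, hold=54.7805 ⇒ V=56.6744 exercise | (k=4,j=2): S=93.5100, K−S=32.0100, hold=32.4001 ⇒ V=32.4001 continue | (k=4,j=3): S=127.0106, K−S=0.0000, hold=13.3327 ⇒ V=13.3327 continue | (k=4,j=4): S=172.5130, K−S=0.0000, hold=3.4979 ⇒ V=3.4979 continue  boundary S*=68.8456
step 3: (k=3,j=0): S=59.0725, K−S=66.4475, hold=64.5537 ⇒ V=66.4475 exercise | (k=3,j=1): S=80.2356, K−S=45.2844, hold=43.5871 ⇒ V=45.2844 exercise | (k=3,j=2): S=108.9805, K−S=16.5395, hold=22.3029 ⇒ V=22.3029 continue | (k=3,j=3): S=148.0236, K−S=0.0000, hold=8.1756 ⇒ V=8.1756 continue  boundary S*=80.2356
step 2: (k=2,j=0): S=68.8456, K−S=56.6744, hold=54.7805 ⇒ V=56.6744 exercise | (k=2,j=1): S=93.5100, K−S=32.0100, hold=33.0204 ⇒ V=33.0204 continue | (k=2,j=2): S=127.0106, K−S=0.0000, hold=14.8474 ⇒ V=14.8474 continue  boundary S*=68.8456
step 1: (k=1,j=0): S=80.2356, K−S=45.2844, hold=43.8997 ⇒ V=45.2844 exercise | (k=1,j=1): S=108.9805, K−S=16.5395, hold=23.3646 ⇒ V=23.3646 continue  boundary S*=80.2356
step 0: (k=0,j=0): S=93.5100, K−S=32.0100, hold=33.5554 ⇒ V=33.5554 continue  boundary S*=-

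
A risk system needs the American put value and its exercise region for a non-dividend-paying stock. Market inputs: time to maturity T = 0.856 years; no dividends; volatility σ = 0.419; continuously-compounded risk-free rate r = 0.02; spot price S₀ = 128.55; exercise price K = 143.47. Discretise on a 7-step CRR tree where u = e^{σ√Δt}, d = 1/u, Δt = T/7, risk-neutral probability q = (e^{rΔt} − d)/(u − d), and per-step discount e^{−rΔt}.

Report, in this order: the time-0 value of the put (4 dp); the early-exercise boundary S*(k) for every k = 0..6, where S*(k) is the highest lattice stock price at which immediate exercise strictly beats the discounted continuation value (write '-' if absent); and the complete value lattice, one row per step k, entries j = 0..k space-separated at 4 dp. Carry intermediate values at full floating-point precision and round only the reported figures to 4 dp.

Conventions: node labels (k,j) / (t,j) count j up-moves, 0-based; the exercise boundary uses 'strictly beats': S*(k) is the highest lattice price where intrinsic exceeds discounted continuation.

params: Δt=0.12229 u=1.15780 d=0.86371 q=0.47176 e^(-rΔt)=0.99756
t_7 payoffs: 97.3768 81.6820 60.6431 32.4405 0.0000 0.0000 0.0000 0.0000
t_6: node(6,0) S=53.3667 payoff=90.1033 vs cont=89.7528 → 90.1033 [stop]  node(6,1) S=71.5382 payoff=71.9318 vs cont=71.5814 → 71.9318 [stop]  node(6,2) S=95.8970 payoff=47.5730 vs cont=47.2226 → 47.5730 [stop]  node(6,3) S=128.5500 payoff=14.9200 vs cont=17.0945 → 17.0945 [wait]  node(6,4) S=172.3214 payoff=0.0000 vs cont=0.0000 → 0.0000 [wait]  node(6,5) S=230.9970 payoff=0.0000 vs cont=0.0000 → 0.0000 [wait]  node(6,6) S=309.6517 payoff=0.0000 vs cont=0.0000 → 0.0000 [wait]  ⇒ S*(6)=95.8970
t_5: node(5,0) S=61.7880 payoff=81.6820 vs cont=81.3315 → 81.6820 [stop]  node(5,1) S=82.8269 payoff=60.6431 vs cont=60.2926 → 60.6431 [stop]  node(5,2) S=111.0295 payoff=32.4405 vs cont=33.1133 → 33.1133 [wait]  node(5,3) S=148.8352 payoff=0.0000 vs cont=9.0079 → 9.0079 [wait]  node(5,4) S=199.5137 payoff=0.0000 vs cont=0.0000 → 0.0000 [wait]  node(5,5) S=267.4483 payoff=0.0000 vs cont=0.0000 → 0.0000 [wait]  ⇒ S*(5)=82.8269
t_4: node(4,0) S=71.5382 payoff=71.9318 vs cont=71.5814 → 71.9318 [stop]  node(4,1) S=95.8970 payoff=47.5730 vs cont=47.5392 → 47.5730 [stop]  node(4,2) S=128.5500 payoff=14.9200 vs cont=21.6882 → 21.6882 [wait]  node(4,3) S=172.3214 payoff=0.0000 vs cont=4.7467 → 4.7467 [wait]  node(4,4) S=230.9970 payoff=0.0000 vs cont=0.0000 → 0.0000 [wait]  ⇒ S*(4)=95.8970
t_3: node(3,0) S=82.8269 payoff=60.6431 vs cont=60.2926 → 60.6431 [stop]  node(3,1) S=111.0295 payoff=32.4405 vs cont=35.2752 → 35.2752 [wait]  node(3,2) S=148.8352 payoff=0.0000 vs cont=13.6624 → 13.6624 [wait]  node(3,3) S=199.5137 payoff=0.0000 vs cont=2.5013 → 2.5013 [wait]  ⇒ S*(3)=82.8269
t_2: node(2,0) S=95.8970 payoff=47.5730 vs cont=48.5566 → 48.5566 [wait]  node(2,1) S=128.5500 payoff=14.9200 vs cont=25.0178 → 25.0178 [wait]  node(2,2) S=172.3214 payoff=0.0000 vs cont=8.3765 → 8.3765 [wait]  ⇒ S*(2)=-
t_1: node(1,0) S=111.0295 payoff=32.4405 vs cont=37.3604 → 37.3604 [wait]  node(1,1) S=148.8352 payoff=0.0000 vs cont=17.1252 → 17.1252 [wait]  ⇒ S*(1)=-
t_0: node(0,0) S=128.5500 payoff=14.9200 vs cont=27.7463 → 27.7463 [wait]  ⇒ S*(0)=-

price = 27.7463
boundary = - - - 82.8269 95.8970 82.8269 95.8970
tree:
27.7463
37.3604 17.1252
48.5566 25.0178 8.3765
60.6431 35.2752 13.6624 2.5013
71.9318 47.5730 21.6882 4.7467 0.0000
81.6820 60.6431 33.1133 9.0079 0.0000 0.0000
90.1033 71.9318 47.5730 17.0945 0.0000 0.0000 0.0000
97.3768 81.6820 60.6431 32.4405 0.0000 0.0000 0.0000 0.0000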